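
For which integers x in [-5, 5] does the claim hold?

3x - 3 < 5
Holds for: {-5, -4, -3, -2, -1, 0, 1, 2}
Fails for: {3, 4, 5}

Answer: {-5, -4, -3, -2, -1, 0, 1, 2}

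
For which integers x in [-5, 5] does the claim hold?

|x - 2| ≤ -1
An absolute value is never negative, so the left side is ≥ 0 for every x, while the right side is -1. Tightest case in [-5, 5] is x = 2:
x = 2: LHS = |2 - 2| = |0| = 0; 0 ≤ -1 — FAILS
Hence LHS − RHS is never zero or negative, i.e. LHS > RHS throughout, so the claimed relation (≤) fails for every integer in [-5, 5].

Answer: None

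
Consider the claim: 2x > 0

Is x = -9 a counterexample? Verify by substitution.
Substitute x = -9 into the relation:
x = -9: LHS = 2·(-9) = -18; -18 > 0 — FAILS

Since the claim fails at x = -9, this value is a counterexample.

Answer: Yes, x = -9 is a counterexample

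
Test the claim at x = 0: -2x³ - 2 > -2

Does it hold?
x = 0: LHS = -2·0³ - 2 = -2; -2 > -2 — FAILS

The relation fails at x = 0, so x = 0 is a counterexample.

Answer: No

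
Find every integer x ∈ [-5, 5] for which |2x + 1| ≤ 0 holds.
Over all integers in [-5, 5], LHS − RHS is smallest at x = 0, where it equals 1:
x = 0: LHS = |2·0 + 1| = |1| = 1; 1 ≤ 0 — FAILS
At the ends of the range:
x = -5: LHS = |2·(-5) + 1| = |-9| = 9; 9 ≤ 0 — FAILS
x = 5: LHS = |2·5 + 1| = |11| = 11; 11 ≤ 0 — FAILS
Hence LHS − RHS is never zero or negative, i.e. LHS > RHS throughout, so the claimed relation (≤) fails for every integer in [-5, 5].

Answer: None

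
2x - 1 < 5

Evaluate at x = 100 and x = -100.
x = 100: LHS = 2·100 - 1 = 199; 199 < 5 — FAILS
x = -100: LHS = 2·(-100) - 1 = -201; -201 < 5 — holds

Answer: Partially: fails for x = 100, holds for x = -100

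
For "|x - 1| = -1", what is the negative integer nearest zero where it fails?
Testing negative integers from -1 downward:
x = -1: LHS = |(-1) - 1| = |-2| = 2; 2 = -1 — FAILS  ← closest negative counterexample to 0

Answer: x = -1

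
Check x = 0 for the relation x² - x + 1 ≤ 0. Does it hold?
x = 0: LHS = 0² - 0 + 1 = 1; 1 ≤ 0 — FAILS

The relation fails at x = 0, so x = 0 is a counterexample.

Answer: No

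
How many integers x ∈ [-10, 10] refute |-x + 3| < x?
Counterexamples in [-10, 10]: {-10, -9, -8, -7, -6, -5, -4, -3, -2, -1, 0, 1}.

Counting them gives 12 values.

Answer: 12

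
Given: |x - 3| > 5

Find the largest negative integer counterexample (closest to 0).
Testing negative integers from -1 downward:
x = -1: LHS = |(-1) - 3| = |-4| = 4; 4 > 5 — FAILS  ← closest negative counterexample to 0

Answer: x = -1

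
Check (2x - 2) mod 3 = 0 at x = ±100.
x = 100: LHS = (2·100 - 2) mod 3 = 198 mod 3 = 0; 0 = 0 — holds
x = -100: LHS = (2·(-100) - 2) mod 3 = (-202) mod 3 = 2; 2 = 0 — FAILS

Answer: Partially: holds for x = 100, fails for x = -100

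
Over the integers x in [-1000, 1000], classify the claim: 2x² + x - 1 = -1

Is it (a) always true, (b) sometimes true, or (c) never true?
Holds at x = 0: LHS = 2·0² + 0 - 1 = -1; -1 = -1 — holds
Fails at x = 1: LHS = 2·1² + 1 - 1 = 2; 2 = -1 — FAILS
It is satisfied by some integers in the range but not all.

Answer: Sometimes true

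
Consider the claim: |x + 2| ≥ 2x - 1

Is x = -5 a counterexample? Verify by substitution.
Substitute x = -5 into the relation:
x = -5: LHS = |(-5) + 2| = |-3| = 3, RHS = 2·(-5) - 1 = -11; 3 ≥ -11 — holds

The claim holds here, so x = -5 is not a counterexample. (A counterexample exists elsewhere, e.g. x = 4.)

Answer: No, x = -5 is not a counterexample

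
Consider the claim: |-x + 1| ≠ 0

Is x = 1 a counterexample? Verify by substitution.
Substitute x = 1 into the relation:
x = 1: LHS = |-1 + 1| = |0| = 0; 0 ≠ 0 — FAILS

Since the claim fails at x = 1, this value is a counterexample.

Answer: Yes, x = 1 is a counterexample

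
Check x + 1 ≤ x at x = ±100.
x = 100: LHS = 100 + 1 = 101; 101 ≤ 100 — FAILS
x = -100: LHS = (-100) + 1 = -99; -99 ≤ -100 — FAILS

Answer: No, fails for both x = 100 and x = -100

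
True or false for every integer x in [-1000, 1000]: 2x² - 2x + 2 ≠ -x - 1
Over all integers in [-1000, 1000], LHS − RHS is always positive; it is smallest at x = 0, where it equals 3:
x = 0: LHS = 2·0² - 2·0 + 2 = 2, RHS = -0 - 1 = -1; 2 ≠ -1 — holds
At the ends of the range:
x = -1000: LHS = 2·(-1000)² - 2·(-1000) + 2 = 2002002, RHS = -(-1000) - 1 = 999; 2002002 ≠ 999 — holds
x = 1000: LHS = 2·1000² - 2·1000 + 2 = 1998002, RHS = -1000 - 1 = -1001; 1998002 ≠ -1001 — holds
Hence LHS − RHS is never 0, i.e. the two sides are never equal, so the relation holds for every integer in [-1000, 1000].

No counterexample exists.

Answer: True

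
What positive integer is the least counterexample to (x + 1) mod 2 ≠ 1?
Testing positive integers:
x = 1: LHS = (1 + 1) mod 2 = 2 mod 2 = 0; 0 ≠ 1 — holds
x = 2: LHS = (2 + 1) mod 2 = 3 mod 2 = 1; 1 ≠ 1 — FAILS  ← smallest positive counterexample

Answer: x = 2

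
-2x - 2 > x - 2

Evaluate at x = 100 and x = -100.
x = 100: LHS = -2·100 - 2 = -202, RHS = 100 - 2 = 98; -202 > 98 — FAILS
x = -100: LHS = -2·(-100) - 2 = 198, RHS = (-100) - 2 = -102; 198 > -102 — holds

Answer: Partially: fails for x = 100, holds for x = -100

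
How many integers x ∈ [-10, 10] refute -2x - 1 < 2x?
Counterexamples in [-10, 10]: {-10, -9, -8, -7, -6, -5, -4, -3, -2, -1}.

Counting them gives 10 values.

Answer: 10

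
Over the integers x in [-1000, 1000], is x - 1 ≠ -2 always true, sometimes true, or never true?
Holds at x = 0: LHS = 0 - 1 = -1; -1 ≠ -2 — holds
Fails at x = -1: LHS = (-1) - 1 = -2; -2 ≠ -2 — FAILS
It is satisfied by some integers in the range but not all.

Answer: Sometimes true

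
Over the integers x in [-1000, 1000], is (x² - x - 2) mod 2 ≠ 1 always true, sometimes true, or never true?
For a polynomial with integer coefficients, its value mod 2 depends only on x mod 2, so it suffices to check one representative of each residue class, x = 0, 1:
x = 0: LHS = (0² - 0 - 2) mod 2 = (-2) mod 2 = 0; 0 ≠ 1 — holds
x = 1: LHS = (1² - 1 - 2) mod 2 = (-2) mod 2 = 0; 0 ≠ 1 — holds
The relation holds in every residue class, so the relation holds for every integer in [-1000, 1000].

No counterexample exists.

Answer: Always true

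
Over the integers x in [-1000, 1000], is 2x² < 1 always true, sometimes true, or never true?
Holds at x = 0: LHS = 2·0² = 0; 0 < 1 — holds
Fails at x = 1: LHS = 2·1² = 2; 2 < 1 — FAILS
It is satisfied by some integers in the range but not all.

Answer: Sometimes true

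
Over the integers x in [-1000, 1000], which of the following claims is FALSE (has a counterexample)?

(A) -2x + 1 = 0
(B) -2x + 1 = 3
(A) x = 0: LHS = -2·0 + 1 = 1; 1 = 0 — FAILS
(B) x = 0: LHS = -2·0 + 1 = 1; 1 = 3 — FAILS

Answer: Both A and B are false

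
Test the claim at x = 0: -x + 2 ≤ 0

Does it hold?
x = 0: LHS = -0 + 2 = 2; 2 ≤ 0 — FAILS

The relation fails at x = 0, so x = 0 is a counterexample.

Answer: No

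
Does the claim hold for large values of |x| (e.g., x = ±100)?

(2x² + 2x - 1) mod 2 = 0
x = 100: LHS = (2·100² + 2·100 - 1) mod 2 = 20199 mod 2 = 1; 1 = 0 — FAILS
x = -100: LHS = (2·(-100)² + 2·(-100) - 1) mod 2 = 19799 mod 2 = 1; 1 = 0 — FAILS

Answer: No, fails for both x = 100 and x = -100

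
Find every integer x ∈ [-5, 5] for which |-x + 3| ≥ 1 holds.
Holds for: {-5, -4, -3, -2, -1, 0, 1, 2, 4, 5}
Fails for: {3}

Answer: {-5, -4, -3, -2, -1, 0, 1, 2, 4, 5}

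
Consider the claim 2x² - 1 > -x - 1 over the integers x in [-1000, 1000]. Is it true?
The claim fails at x = 0:
x = 0: LHS = 2·0² - 1 = -1, RHS = -0 - 1 = -1; -1 > -1 — FAILS

Because a single integer refutes it, the statement is false.

Answer: False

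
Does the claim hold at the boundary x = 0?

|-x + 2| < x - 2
x = 0: LHS = |-0 + 2| = |2| = 2, RHS = 0 - 2 = -2; 2 < -2 — FAILS

The relation fails at x = 0, so x = 0 is a counterexample.

Answer: No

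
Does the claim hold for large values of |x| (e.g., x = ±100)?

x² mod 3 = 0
x = 100: LHS = (100²) mod 3 = 10000 mod 3 = 1; 1 = 0 — FAILS
x = -100: LHS = ((-100)²) mod 3 = 10000 mod 3 = 1; 1 = 0 — FAILS

Answer: No, fails for both x = 100 and x = -100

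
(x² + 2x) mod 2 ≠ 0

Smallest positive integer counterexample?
Testing positive integers:
x = 1: LHS = (1² + 2·1) mod 2 = 3 mod 2 = 1; 1 ≠ 0 — holds
x = 2: LHS = (2² + 2·2) mod 2 = 8 mod 2 = 0; 0 ≠ 0 — FAILS  ← smallest positive counterexample

Answer: x = 2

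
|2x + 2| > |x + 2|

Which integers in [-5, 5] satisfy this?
Holds for: {-5, -4, -3, -2, 1, 2, 3, 4, 5}
Fails for: {-1, 0}

Answer: {-5, -4, -3, -2, 1, 2, 3, 4, 5}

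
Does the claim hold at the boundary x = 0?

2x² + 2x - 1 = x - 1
x = 0: LHS = 2·0² + 2·0 - 1 = -1, RHS = 0 - 1 = -1; -1 = -1 — holds

The relation is satisfied at x = 0.

Answer: Yes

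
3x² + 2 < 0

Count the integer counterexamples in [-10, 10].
Counterexamples in [-10, 10]: {-10, -9, -8, -7, -6, -5, -4, -3, -2, -1, 0, 1, 2, 3, 4, 5, 6, 7, 8, 9, 10}.

Counting them gives 21 values.

Answer: 21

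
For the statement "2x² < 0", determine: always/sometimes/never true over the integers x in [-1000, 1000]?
Over all integers in [-1000, 1000], LHS − RHS is smallest at x = 0, where it equals 0:
x = 0: LHS = 2·0² = 0; 0 < 0 — FAILS
At the ends of the range:
x = -1000: LHS = 2·(-1000)² = 2000000; 2000000 < 0 — FAILS
x = 1000: LHS = 2·1000² = 2000000; 2000000 < 0 — FAILS
Hence LHS − RHS is never negative, i.e. LHS ≥ RHS throughout, so the claimed relation (<) fails for every integer in [-1000, 1000].

No integer in the range satisfies it.

Answer: Never true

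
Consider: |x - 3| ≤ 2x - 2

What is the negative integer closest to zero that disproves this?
Testing negative integers from -1 downward:
x = -1: LHS = |(-1) - 3| = |-4| = 4, RHS = 2·(-1) - 2 = -4; 4 ≤ -4 — FAILS  ← closest negative counterexample to 0

Answer: x = -1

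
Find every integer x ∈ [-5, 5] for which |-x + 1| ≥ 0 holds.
An absolute value is never negative, so the left side is ≥ 0 for every x, while the right side is 0. Tightest case in [-5, 5] is x = 1:
x = 1: LHS = |-1 + 1| = |0| = 0; 0 ≥ 0 — holds
Hence LHS − RHS is never negative, i.e. LHS ≥ RHS throughout, so the relation holds for every integer in [-5, 5].

Answer: All integers in [-5, 5]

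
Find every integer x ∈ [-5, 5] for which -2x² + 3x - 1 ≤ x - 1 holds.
Over all integers in [-5, 5], LHS − RHS is largest at x = 0, where it equals 0:
x = 0: LHS = -2·0² + 3·0 - 1 = -1, RHS = 0 - 1 = -1; -1 ≤ -1 — holds
At the ends of the range:
x = -5: LHS = -2·(-5)² + 3·(-5) - 1 = -66, RHS = (-5) - 1 = -6; -66 ≤ -6 — holds
x = 5: LHS = -2·5² + 3·5 - 1 = -36, RHS = 5 - 1 = 4; -36 ≤ 4 — holds
Hence LHS − RHS is never positive, i.e. LHS ≤ RHS throughout, so the relation holds for every integer in [-5, 5].

Answer: All integers in [-5, 5]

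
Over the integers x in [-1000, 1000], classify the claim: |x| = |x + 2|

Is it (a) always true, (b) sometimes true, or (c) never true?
Holds at x = -1: LHS = |-1| = 1, RHS = |(-1) + 2| = |1| = 1; 1 = 1 — holds
Fails at x = 0: LHS = |0| = 0, RHS = |0 + 2| = |2| = 2; 0 = 2 — FAILS
It is satisfied by some integers in the range but not all.

Answer: Sometimes true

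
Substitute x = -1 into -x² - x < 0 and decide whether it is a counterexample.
Substitute x = -1 into the relation:
x = -1: LHS = -(-1)² - (-1) = 0; 0 < 0 — FAILS

Since the claim fails at x = -1, this value is a counterexample.

Answer: Yes, x = -1 is a counterexample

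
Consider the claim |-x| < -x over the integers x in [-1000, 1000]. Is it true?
The claim fails at x = 0:
x = 0: LHS = |-0| = |0| = 0, RHS = -0 = 0; 0 < 0 — FAILS

Because a single integer refutes it, the statement is false.

Answer: False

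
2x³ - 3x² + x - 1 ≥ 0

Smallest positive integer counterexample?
Testing positive integers:
x = 1: LHS = 2·1³ - 3·1² + 1 - 1 = -1; -1 ≥ 0 — FAILS  ← smallest positive counterexample

Answer: x = 1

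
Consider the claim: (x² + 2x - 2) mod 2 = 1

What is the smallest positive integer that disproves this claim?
Testing positive integers:
x = 1: LHS = (1² + 2·1 - 2) mod 2 = 1 mod 2 = 1; 1 = 1 — holds
x = 2: LHS = (2² + 2·2 - 2) mod 2 = 6 mod 2 = 0; 0 = 1 — FAILS  ← smallest positive counterexample

Answer: x = 2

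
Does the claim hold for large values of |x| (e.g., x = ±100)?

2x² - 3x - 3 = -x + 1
x = 100: LHS = 2·100² - 3·100 - 3 = 19697, RHS = -100 + 1 = -99; 19697 = -99 — FAILS
x = -100: LHS = 2·(-100)² - 3·(-100) - 3 = 20297, RHS = -(-100) + 1 = 101; 20297 = 101 — FAILS

Answer: No, fails for both x = 100 and x = -100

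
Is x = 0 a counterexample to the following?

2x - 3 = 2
Substitute x = 0 into the relation:
x = 0: LHS = 2·0 - 3 = -3; -3 = 2 — FAILS

Since the claim fails at x = 0, this value is a counterexample.

Answer: Yes, x = 0 is a counterexample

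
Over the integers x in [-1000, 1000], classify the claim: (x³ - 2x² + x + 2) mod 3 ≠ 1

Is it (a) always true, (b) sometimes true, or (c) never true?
Holds at x = 0: LHS = (0³ - 2·0² + 0 + 2) mod 3 = 2 mod 3 = 2; 2 ≠ 1 — holds
Fails at x = -1: LHS = ((-1)³ - 2·(-1)² + (-1) + 2) mod 3 = (-2) mod 3 = 1; 1 ≠ 1 — FAILS
It is satisfied by some integers in the range but not all.

Answer: Sometimes true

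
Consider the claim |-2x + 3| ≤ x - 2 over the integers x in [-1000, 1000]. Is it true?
The claim fails at x = 0:
x = 0: LHS = |-2·0 + 3| = |3| = 3, RHS = 0 - 2 = -2; 3 ≤ -2 — FAILS

Because a single integer refutes it, the statement is false.

Answer: False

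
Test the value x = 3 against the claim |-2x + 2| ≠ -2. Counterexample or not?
Substitute x = 3 into the relation:
x = 3: LHS = |-2·3 + 2| = |-4| = 4; 4 ≠ -2 — holds

The relation holds at x = 3, so it is not a counterexample.

Answer: No, x = 3 is not a counterexample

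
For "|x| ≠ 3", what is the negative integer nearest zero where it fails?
Testing negative integers from -1 downward:
x = -1: LHS = |-1| = 1; 1 ≠ 3 — holds
x = -2: LHS = |-2| = 2; 2 ≠ 3 — holds
x = -3: LHS = |-3| = 3; 3 ≠ 3 — FAILS  ← closest negative counterexample to 0

Answer: x = -3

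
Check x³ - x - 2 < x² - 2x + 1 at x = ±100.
x = 100: LHS = 100³ - 100 - 2 = 999898, RHS = 100² - 2·100 + 1 = 9801; 999898 < 9801 — FAILS
x = -100: LHS = (-100)³ - (-100) - 2 = -999902, RHS = (-100)² - 2·(-100) + 1 = 10201; -999902 < 10201 — holds

Answer: Partially: fails for x = 100, holds for x = -100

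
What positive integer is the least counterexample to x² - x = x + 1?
Testing positive integers:
x = 1: LHS = 1² - 1 = 0, RHS = 1 + 1 = 2; 0 = 2 — FAILS  ← smallest positive counterexample

Answer: x = 1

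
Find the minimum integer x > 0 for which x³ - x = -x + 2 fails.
Testing positive integers:
x = 1: LHS = 1³ - 1 = 0, RHS = -1 + 2 = 1; 0 = 1 — FAILS  ← smallest positive counterexample

Answer: x = 1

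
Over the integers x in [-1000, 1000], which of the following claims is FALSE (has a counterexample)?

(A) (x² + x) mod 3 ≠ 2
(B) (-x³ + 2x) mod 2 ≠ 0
(A) x = 1: LHS = (1² + 1) mod 3 = 2 mod 3 = 2; 2 ≠ 2 — FAILS
(B) x = 0: LHS = (-0³ + 2·0) mod 2 = 0 mod 2 = 0; 0 ≠ 0 — FAILS

Answer: Both A and B are false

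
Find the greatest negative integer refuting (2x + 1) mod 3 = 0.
Testing negative integers from -1 downward:
x = -1: LHS = (2·(-1) + 1) mod 3 = (-1) mod 3 = 2; 2 = 0 — FAILS  ← closest negative counterexample to 0

Answer: x = -1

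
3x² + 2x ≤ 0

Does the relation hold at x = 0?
x = 0: LHS = 3·0² + 2·0 = 0; 0 ≤ 0 — holds

The relation is satisfied at x = 0.

Answer: Yes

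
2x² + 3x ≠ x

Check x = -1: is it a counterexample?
Substitute x = -1 into the relation:
x = -1: LHS = 2·(-1)² + 3·(-1) = -1; -1 ≠ -1 — FAILS

Since the claim fails at x = -1, this value is a counterexample.

Answer: Yes, x = -1 is a counterexample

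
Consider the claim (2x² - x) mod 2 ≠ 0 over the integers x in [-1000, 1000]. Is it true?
The claim fails at x = 0:
x = 0: LHS = (2·0² - 0) mod 2 = 0 mod 2 = 0; 0 ≠ 0 — FAILS

Because a single integer refutes it, the statement is false.

Answer: False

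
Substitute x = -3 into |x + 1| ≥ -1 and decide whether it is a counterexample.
Substitute x = -3 into the relation:
x = -3: LHS = |(-3) + 1| = |-2| = 2; 2 ≥ -1 — holds

The relation holds at x = -3, so it is not a counterexample.

Answer: No, x = -3 is not a counterexample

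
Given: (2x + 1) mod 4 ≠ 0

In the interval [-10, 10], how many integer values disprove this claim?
For a polynomial with integer coefficients, its value mod 4 depends only on x mod 4, so it suffices to check one representative of each residue class, x = 0, 1, 2, 3:
x = 0: LHS = (2·0 + 1) mod 4 = 1 mod 4 = 1; 1 ≠ 0 — holds
x = 1: LHS = (2·1 + 1) mod 4 = 3 mod 4 = 3; 3 ≠ 0 — holds
x = 2: LHS = (2·2 + 1) mod 4 = 5 mod 4 = 1; 1 ≠ 0 — holds
x = 3: LHS = (2·3 + 1) mod 4 = 7 mod 4 = 3; 3 ≠ 0 — holds
The relation holds in every residue class, so the relation holds for every integer in [-10, 10].

No counterexample appears in that range.

Answer: 0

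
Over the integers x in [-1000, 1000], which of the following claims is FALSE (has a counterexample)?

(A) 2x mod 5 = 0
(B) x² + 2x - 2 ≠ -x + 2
(A) x = 1: LHS = (2·1) mod 5 = 2 mod 5 = 2; 2 = 0 — FAILS
(B) x = 1: LHS = 1² + 2·1 - 2 = 1, RHS = -1 + 2 = 1; 1 ≠ 1 — FAILS

Answer: Both A and B are false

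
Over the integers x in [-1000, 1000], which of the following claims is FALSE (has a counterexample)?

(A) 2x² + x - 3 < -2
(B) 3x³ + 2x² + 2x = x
(A) x = 1: LHS = 2·1² + 1 - 3 = 0; 0 < -2 — FAILS
(B) x = 1: LHS = 3·1³ + 2·1² + 2·1 = 7; 7 = 1 — FAILS

Answer: Both A and B are false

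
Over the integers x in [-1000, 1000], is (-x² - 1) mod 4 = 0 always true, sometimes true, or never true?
For a polynomial with integer coefficients, its value mod 4 depends only on x mod 4, so it suffices to check one representative of each residue class, x = 0, 1, 2, 3:
x = 0: LHS = (-0² - 1) mod 4 = (-1) mod 4 = 3; 3 = 0 — FAILS
x = 1: LHS = (-1² - 1) mod 4 = (-2) mod 4 = 2; 2 = 0 — FAILS
x = 2: LHS = (-2² - 1) mod 4 = (-5) mod 4 = 3; 3 = 0 — FAILS
x = 3: LHS = (-3² - 1) mod 4 = (-10) mod 4 = 2; 2 = 0 — FAILS
The relation fails in every residue class, so the claimed relation (=) fails for every integer in [-1000, 1000].

No integer in the range satisfies it.

Answer: Never true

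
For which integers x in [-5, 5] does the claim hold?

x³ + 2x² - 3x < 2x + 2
Holds for: {-5, -4, 0, 1}
Fails for: {-3, -2, -1, 2, 3, 4, 5}

Answer: {-5, -4, 0, 1}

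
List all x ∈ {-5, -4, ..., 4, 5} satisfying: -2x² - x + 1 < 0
Holds for: {-5, -4, -3, -2, 1, 2, 3, 4, 5}
Fails for: {-1, 0}

Answer: {-5, -4, -3, -2, 1, 2, 3, 4, 5}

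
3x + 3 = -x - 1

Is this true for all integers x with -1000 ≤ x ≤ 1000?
The claim fails at x = 0:
x = 0: LHS = 3·0 + 3 = 3, RHS = -0 - 1 = -1; 3 = -1 — FAILS

Because a single integer refutes it, the statement is false.

Answer: False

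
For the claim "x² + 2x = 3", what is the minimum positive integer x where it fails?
Testing positive integers:
x = 1: LHS = 1² + 2·1 = 3; 3 = 3 — holds
x = 2: LHS = 2² + 2·2 = 8; 8 = 3 — FAILS  ← smallest positive counterexample

Answer: x = 2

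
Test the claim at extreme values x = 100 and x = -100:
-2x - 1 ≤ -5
x = 100: LHS = -2·100 - 1 = -201; -201 ≤ -5 — holds
x = -100: LHS = -2·(-100) - 1 = 199; 199 ≤ -5 — FAILS

Answer: Partially: holds for x = 100, fails for x = -100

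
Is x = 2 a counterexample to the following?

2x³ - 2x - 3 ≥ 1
Substitute x = 2 into the relation:
x = 2: LHS = 2·2³ - 2·2 - 3 = 9; 9 ≥ 1 — holds

The claim holds here, so x = 2 is not a counterexample. (A counterexample exists elsewhere, e.g. x = 0.)

Answer: No, x = 2 is not a counterexample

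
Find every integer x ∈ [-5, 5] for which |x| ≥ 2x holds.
Holds for: {-5, -4, -3, -2, -1, 0}
Fails for: {1, 2, 3, 4, 5}

Answer: {-5, -4, -3, -2, -1, 0}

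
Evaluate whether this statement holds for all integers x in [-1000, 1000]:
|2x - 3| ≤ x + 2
The claim fails at x = 0:
x = 0: LHS = |2·0 - 3| = |-3| = 3, RHS = 0 + 2 = 2; 3 ≤ 2 — FAILS

Because a single integer refutes it, the statement is false.

Answer: False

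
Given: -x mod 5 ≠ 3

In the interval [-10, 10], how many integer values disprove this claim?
Counterexamples in [-10, 10]: {-8, -3, 2, 7}.

Counting them gives 4 values.

Answer: 4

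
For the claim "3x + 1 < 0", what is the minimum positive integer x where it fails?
Testing positive integers:
x = 1: LHS = 3·1 + 1 = 4; 4 < 0 — FAILS  ← smallest positive counterexample

Answer: x = 1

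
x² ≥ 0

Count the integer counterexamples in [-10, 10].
Over all integers in [-10, 10], LHS − RHS is smallest at x = 0, where it equals 0:
x = 0: LHS = 0² = 0; 0 ≥ 0 — holds
At the ends of the range:
x = -10: LHS = (-10)² = 100; 100 ≥ 0 — holds
x = 10: LHS = 10² = 100; 100 ≥ 0 — holds
Hence LHS − RHS is never negative, i.e. LHS ≥ RHS throughout, so the relation holds for every integer in [-10, 10].

No counterexample appears in that range.

Answer: 0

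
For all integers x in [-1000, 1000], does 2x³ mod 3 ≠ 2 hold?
The claim fails at x = 1:
x = 1: LHS = (2·1³) mod 3 = 2 mod 3 = 2; 2 ≠ 2 — FAILS

Because a single integer refutes it, the statement is false.

Answer: False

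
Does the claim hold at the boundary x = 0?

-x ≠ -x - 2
x = 0: LHS = -0 = 0, RHS = -0 - 2 = -2; 0 ≠ -2 — holds

The relation is satisfied at x = 0.

Answer: Yes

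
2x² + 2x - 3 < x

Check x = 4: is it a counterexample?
Substitute x = 4 into the relation:
x = 4: LHS = 2·4² + 2·4 - 3 = 37; 37 < 4 — FAILS

Since the claim fails at x = 4, this value is a counterexample.

Answer: Yes, x = 4 is a counterexample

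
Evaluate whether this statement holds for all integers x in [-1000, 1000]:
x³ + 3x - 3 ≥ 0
The claim fails at x = 0:
x = 0: LHS = 0³ + 3·0 - 3 = -3; -3 ≥ 0 — FAILS

Because a single integer refutes it, the statement is false.

Answer: False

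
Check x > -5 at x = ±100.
x = 100: 100 > -5 — holds
x = -100: -100 > -5 — FAILS

Answer: Partially: holds for x = 100, fails for x = -100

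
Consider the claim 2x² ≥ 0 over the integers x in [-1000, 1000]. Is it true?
Over all integers in [-1000, 1000], LHS − RHS is smallest at x = 0, where it equals 0:
x = 0: LHS = 2·0² = 0; 0 ≥ 0 — holds
At the ends of the range:
x = -1000: LHS = 2·(-1000)² = 2000000; 2000000 ≥ 0 — holds
x = 1000: LHS = 2·1000² = 2000000; 2000000 ≥ 0 — holds
Hence LHS − RHS is never negative, i.e. LHS ≥ RHS throughout, so the relation holds for every integer in [-1000, 1000].

No counterexample exists.

Answer: True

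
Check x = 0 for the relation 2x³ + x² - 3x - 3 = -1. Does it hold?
x = 0: LHS = 2·0³ + 0² - 3·0 - 3 = -3; -3 = -1 — FAILS

The relation fails at x = 0, so x = 0 is a counterexample.

Answer: No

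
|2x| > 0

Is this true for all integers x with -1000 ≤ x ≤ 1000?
The claim fails at x = 0:
x = 0: LHS = |2·0| = |0| = 0; 0 > 0 — FAILS

Because a single integer refutes it, the statement is false.

Answer: False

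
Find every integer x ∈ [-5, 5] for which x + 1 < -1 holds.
Holds for: {-5, -4, -3}
Fails for: {-2, -1, 0, 1, 2, 3, 4, 5}

Answer: {-5, -4, -3}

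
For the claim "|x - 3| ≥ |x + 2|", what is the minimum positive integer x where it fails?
Testing positive integers:
x = 1: LHS = |1 - 3| = |-2| = 2, RHS = |1 + 2| = |3| = 3; 2 ≥ 3 — FAILS  ← smallest positive counterexample

Answer: x = 1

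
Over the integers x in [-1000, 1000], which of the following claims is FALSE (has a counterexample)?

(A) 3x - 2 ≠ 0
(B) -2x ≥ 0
(A) Track d = LHS − RHS over the integers in [-1000, 1000]. Equality would need d = 0, but d changes sign only between consecutive integers, jumping over 0:
x = 0: LHS = 3·0 - 2 = -2; -2 ≠ 0 — holds  (d = -2)
x = 1: LHS = 3·1 - 2 = 1; 1 ≠ 0 — holds  (d = 1)
Away from these crossings d keeps a constant sign, and checking every integer in [-1000, 1000] confirms d ≠ 0 throughout. Hence the two sides are never equal, so the relation holds for every integer in [-1000, 1000].

(B) x = 1: LHS = -2·1 = -2; -2 ≥ 0 — FAILS

Only (B) has a counterexample.

Answer: B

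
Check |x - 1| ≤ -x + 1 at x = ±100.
x = 100: LHS = |100 - 1| = |99| = 99, RHS = -100 + 1 = -99; 99 ≤ -99 — FAILS
x = -100: LHS = |(-100) - 1| = |-101| = 101, RHS = -(-100) + 1 = 101; 101 ≤ 101 — holds

Answer: Partially: fails for x = 100, holds for x = -100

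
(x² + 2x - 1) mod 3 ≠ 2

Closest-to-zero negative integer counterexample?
Testing negative integers from -1 downward:
x = -1: LHS = ((-1)² + 2·(-1) - 1) mod 3 = (-2) mod 3 = 1; 1 ≠ 2 — holds
x = -2: LHS = ((-2)² + 2·(-2) - 1) mod 3 = (-1) mod 3 = 2; 2 ≠ 2 — FAILS  ← closest negative counterexample to 0

Answer: x = -2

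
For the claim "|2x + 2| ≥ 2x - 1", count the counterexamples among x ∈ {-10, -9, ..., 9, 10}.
Over all integers in [-10, 10], LHS − RHS is smallest at x = 0, where it equals 3:
x = 0: LHS = |2·0 + 2| = |2| = 2, RHS = 2·0 - 1 = -1; 2 ≥ -1 — holds
At the ends of the range:
x = -10: LHS = |2·(-10) + 2| = |-18| = 18, RHS = 2·(-10) - 1 = -21; 18 ≥ -21 — holds
x = 10: LHS = |2·10 + 2| = |22| = 22, RHS = 2·10 - 1 = 19; 22 ≥ 19 — holds
Hence LHS − RHS is never negative, i.e. LHS ≥ RHS throughout, so the relation holds for every integer in [-10, 10].

No counterexample appears in that range.

Answer: 0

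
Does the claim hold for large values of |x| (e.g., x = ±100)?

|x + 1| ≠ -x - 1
x = 100: LHS = |100 + 1| = |101| = 101, RHS = -100 - 1 = -101; 101 ≠ -101 — holds
x = -100: LHS = |(-100) + 1| = |-99| = 99, RHS = -(-100) - 1 = 99; 99 ≠ 99 — FAILS

Answer: Partially: holds for x = 100, fails for x = -100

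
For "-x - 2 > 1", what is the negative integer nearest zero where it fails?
Testing negative integers from -1 downward:
x = -1: LHS = -(-1) - 2 = -1; -1 > 1 — FAILS  ← closest negative counterexample to 0

Answer: x = -1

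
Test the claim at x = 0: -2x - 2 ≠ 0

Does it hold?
x = 0: LHS = -2·0 - 2 = -2; -2 ≠ 0 — holds

The relation is satisfied at x = 0.

Answer: Yes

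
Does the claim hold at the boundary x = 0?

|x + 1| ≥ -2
x = 0: LHS = |0 + 1| = |1| = 1; 1 ≥ -2 — holds

The relation is satisfied at x = 0.

Answer: Yes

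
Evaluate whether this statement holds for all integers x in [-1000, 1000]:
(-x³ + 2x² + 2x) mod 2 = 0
The claim fails at x = 1:
x = 1: LHS = (-1³ + 2·1² + 2·1) mod 2 = 3 mod 2 = 1; 1 = 0 — FAILS

Because a single integer refutes it, the statement is false.

Answer: False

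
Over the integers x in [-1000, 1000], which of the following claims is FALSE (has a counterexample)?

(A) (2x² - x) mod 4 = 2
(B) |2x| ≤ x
(A) x = 0: LHS = (2·0² - 0) mod 4 = 0 mod 4 = 0; 0 = 2 — FAILS
(B) x = 1: LHS = |2·1| = |2| = 2; 2 ≤ 1 — FAILS

Answer: Both A and B are false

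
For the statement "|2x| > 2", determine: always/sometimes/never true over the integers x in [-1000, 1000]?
Holds at x = 2: LHS = |2·2| = |4| = 4; 4 > 2 — holds
Fails at x = 0: LHS = |2·0| = |0| = 0; 0 > 2 — FAILS
It is satisfied by some integers in the range but not all.

Answer: Sometimes true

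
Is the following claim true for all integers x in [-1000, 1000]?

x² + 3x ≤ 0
The claim fails at x = 1:
x = 1: LHS = 1² + 3·1 = 4; 4 ≤ 0 — FAILS

Because a single integer refutes it, the statement is false.

Answer: False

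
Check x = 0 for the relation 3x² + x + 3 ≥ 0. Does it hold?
x = 0: LHS = 3·0² + 0 + 3 = 3; 3 ≥ 0 — holds

The relation is satisfied at x = 0.

Answer: Yes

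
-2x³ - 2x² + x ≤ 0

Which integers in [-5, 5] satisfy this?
Holds for: {-1, 0, 1, 2, 3, 4, 5}
Fails for: {-5, -4, -3, -2}

Answer: {-1, 0, 1, 2, 3, 4, 5}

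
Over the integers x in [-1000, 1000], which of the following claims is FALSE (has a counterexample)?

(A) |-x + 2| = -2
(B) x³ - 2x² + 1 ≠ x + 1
(A) x = 0: LHS = |-0 + 2| = |2| = 2; 2 = -2 — FAILS
(B) x = 0: LHS = 0³ - 2·0² + 1 = 1, RHS = 0 + 1 = 1; 1 ≠ 1 — FAILS

Answer: Both A and B are false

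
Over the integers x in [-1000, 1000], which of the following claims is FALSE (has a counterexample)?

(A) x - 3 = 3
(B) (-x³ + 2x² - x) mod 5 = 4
(A) x = 0: LHS = 0 - 3 = -3; -3 = 3 — FAILS
(B) x = 0: LHS = (-0³ + 2·0² - 0) mod 5 = 0 mod 5 = 0; 0 = 4 — FAILS

Answer: Both A and B are false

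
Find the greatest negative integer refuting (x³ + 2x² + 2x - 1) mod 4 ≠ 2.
Testing negative integers from -1 downward:
x = -1: LHS = ((-1)³ + 2·(-1)² + 2·(-1) - 1) mod 4 = (-2) mod 4 = 2; 2 ≠ 2 — FAILS  ← closest negative counterexample to 0

Answer: x = -1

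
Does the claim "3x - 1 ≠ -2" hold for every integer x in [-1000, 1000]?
Track d = LHS − RHS over the integers in [-1000, 1000]. Equality would need d = 0, but d changes sign only between consecutive integers, jumping over 0:
x = -1: LHS = 3·(-1) - 1 = -4; -4 ≠ -2 — holds  (d = -2)
x = 0: LHS = 3·0 - 1 = -1; -1 ≠ -2 — holds  (d = 1)
Away from these crossings d keeps a constant sign, and checking every integer in [-1000, 1000] confirms d ≠ 0 throughout. Hence the two sides are never equal, so the relation holds for every integer in [-1000, 1000].

No counterexample exists.

Answer: True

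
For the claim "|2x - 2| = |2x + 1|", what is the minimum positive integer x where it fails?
Testing positive integers:
x = 1: LHS = |2·1 - 2| = |0| = 0, RHS = |2·1 + 1| = |3| = 3; 0 = 3 — FAILS  ← smallest positive counterexample

Answer: x = 1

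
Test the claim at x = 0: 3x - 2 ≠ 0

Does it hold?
x = 0: LHS = 3·0 - 2 = -2; -2 ≠ 0 — holds

The relation is satisfied at x = 0.

Answer: Yes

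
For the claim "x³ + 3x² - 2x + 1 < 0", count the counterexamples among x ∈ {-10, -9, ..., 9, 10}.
Counterexamples in [-10, 10]: {-3, -2, -1, 0, 1, 2, 3, 4, 5, 6, 7, 8, 9, 10}.

Counting them gives 14 values.

Answer: 14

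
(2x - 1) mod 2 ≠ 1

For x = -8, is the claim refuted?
Substitute x = -8 into the relation:
x = -8: LHS = (2·(-8) - 1) mod 2 = (-17) mod 2 = 1; 1 ≠ 1 — FAILS

Since the claim fails at x = -8, this value is a counterexample.

Answer: Yes, x = -8 is a counterexample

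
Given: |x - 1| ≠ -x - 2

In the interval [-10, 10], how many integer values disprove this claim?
Over all integers in [-10, 10], LHS − RHS is always positive; it is smallest at x = 0, where it equals 3:
x = 0: LHS = |0 - 1| = |-1| = 1, RHS = -0 - 2 = -2; 1 ≠ -2 — holds
At the ends of the range:
x = -10: LHS = |(-10) - 1| = |-11| = 11, RHS = -(-10) - 2 = 8; 11 ≠ 8 — holds
x = 10: LHS = |10 - 1| = |9| = 9, RHS = -10 - 2 = -12; 9 ≠ -12 — holds
Hence LHS − RHS is never 0, i.e. the two sides are never equal, so the relation holds for every integer in [-10, 10].

No counterexample appears in that range.

Answer: 0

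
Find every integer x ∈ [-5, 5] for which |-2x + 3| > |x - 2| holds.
Holds for: {-5, -4, -3, -2, -1, 0, 2, 3, 4, 5}
Fails for: {1}

Answer: {-5, -4, -3, -2, -1, 0, 2, 3, 4, 5}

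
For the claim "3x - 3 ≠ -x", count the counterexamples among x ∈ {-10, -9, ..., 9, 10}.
Track d = LHS − RHS over the integers in [-10, 10]. Equality would need d = 0, but d changes sign only between consecutive integers, jumping over 0:
x = 0: LHS = 3·0 - 3 = -3, RHS = -0 = 0; -3 ≠ 0 — holds  (d = -3)
x = 1: LHS = 3·1 - 3 = 0; 0 ≠ -1 — holds  (d = 1)
Away from these crossings d keeps a constant sign, and checking every integer in [-10, 10] confirms d ≠ 0 throughout. Hence the two sides are never equal, so the relation holds for every integer in [-10, 10].

No counterexample appears in that range.

Answer: 0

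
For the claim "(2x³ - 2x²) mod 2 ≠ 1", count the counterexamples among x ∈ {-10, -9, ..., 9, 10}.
For a polynomial with integer coefficients, its value mod 2 depends only on x mod 2, so it suffices to check one representative of each residue class, x = 0, 1:
x = 0: LHS = (2·0³ - 2·0²) mod 2 = 0 mod 2 = 0; 0 ≠ 1 — holds
x = 1: LHS = (2·1³ - 2·1²) mod 2 = 0 mod 2 = 0; 0 ≠ 1 — holds
The relation holds in every residue class, so the relation holds for every integer in [-10, 10].

No counterexample appears in that range.

Answer: 0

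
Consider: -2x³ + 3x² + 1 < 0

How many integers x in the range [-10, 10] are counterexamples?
Counterexamples in [-10, 10]: {-10, -9, -8, -7, -6, -5, -4, -3, -2, -1, 0, 1}.

Counting them gives 12 values.

Answer: 12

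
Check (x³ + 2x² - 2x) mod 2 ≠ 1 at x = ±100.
x = 100: LHS = (100³ + 2·100² - 2·100) mod 2 = 1019800 mod 2 = 0; 0 ≠ 1 — holds
x = -100: LHS = ((-100)³ + 2·(-100)² - 2·(-100)) mod 2 = (-979800) mod 2 = 0; 0 ≠ 1 — holds

Answer: Yes, holds for both x = 100 and x = -100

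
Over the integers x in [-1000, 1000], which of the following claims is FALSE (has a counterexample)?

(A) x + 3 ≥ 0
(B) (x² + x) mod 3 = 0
(A) x = -4: LHS = (-4) + 3 = -1; -1 ≥ 0 — FAILS
(B) x = 1: LHS = (1² + 1) mod 3 = 2 mod 3 = 2; 2 = 0 — FAILS

Answer: Both A and B are false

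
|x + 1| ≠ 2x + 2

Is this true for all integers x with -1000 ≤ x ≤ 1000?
The claim fails at x = -1:
x = -1: LHS = |(-1) + 1| = |0| = 0, RHS = 2·(-1) + 2 = 0; 0 ≠ 0 — FAILS

Because a single integer refutes it, the statement is false.

Answer: False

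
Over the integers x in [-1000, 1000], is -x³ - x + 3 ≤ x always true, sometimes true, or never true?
Holds at x = 1: LHS = -1³ - 1 + 3 = 1; 1 ≤ 1 — holds
Fails at x = 0: LHS = -0³ - 0 + 3 = 3; 3 ≤ 0 — FAILS
It is satisfied by some integers in the range but not all.

Answer: Sometimes true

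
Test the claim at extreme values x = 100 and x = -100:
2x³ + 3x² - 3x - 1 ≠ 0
x = 100: LHS = 2·100³ + 3·100² - 3·100 - 1 = 2029699; 2029699 ≠ 0 — holds
x = -100: LHS = 2·(-100)³ + 3·(-100)² - 3·(-100) - 1 = -1969701; -1969701 ≠ 0 — holds

Answer: Yes, holds for both x = 100 and x = -100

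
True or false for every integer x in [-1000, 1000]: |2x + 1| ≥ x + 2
The claim fails at x = 0:
x = 0: LHS = |2·0 + 1| = |1| = 1, RHS = 0 + 2 = 2; 1 ≥ 2 — FAILS

Because a single integer refutes it, the statement is false.

Answer: False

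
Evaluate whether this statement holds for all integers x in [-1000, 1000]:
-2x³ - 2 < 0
The claim fails at x = -1:
x = -1: LHS = -2·(-1)³ - 2 = 0; 0 < 0 — FAILS

Because a single integer refutes it, the statement is false.

Answer: False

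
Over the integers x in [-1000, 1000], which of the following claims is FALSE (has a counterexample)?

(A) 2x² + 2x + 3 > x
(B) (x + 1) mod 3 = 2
(A) Over all integers in [-1000, 1000], LHS − RHS is smallest at x = 0, where it equals 3:
x = 0: LHS = 2·0² + 2·0 + 3 = 3; 3 > 0 — holds
At the ends of the range:
x = -1000: LHS = 2·(-1000)² + 2·(-1000) + 3 = 1998003; 1998003 > -1000 — holds
x = 1000: LHS = 2·1000² + 2·1000 + 3 = 2002003; 2002003 > 1000 — holds
Hence LHS − RHS is never zero or negative, i.e. LHS > RHS throughout, so the relation holds for every integer in [-1000, 1000].

(B) x = 0: LHS = (0 + 1) mod 3 = 1 mod 3 = 1; 1 = 2 — FAILS

Only (B) has a counterexample.

Answer: B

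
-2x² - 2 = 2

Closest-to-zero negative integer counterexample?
Testing negative integers from -1 downward:
x = -1: LHS = -2·(-1)² - 2 = -4; -4 = 2 — FAILS  ← closest negative counterexample to 0

Answer: x = -1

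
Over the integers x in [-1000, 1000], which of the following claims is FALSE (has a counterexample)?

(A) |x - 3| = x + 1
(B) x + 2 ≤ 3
(A) x = 0: LHS = |0 - 3| = |-3| = 3, RHS = 0 + 1 = 1; 3 = 1 — FAILS
(B) x = 2: LHS = 2 + 2 = 4; 4 ≤ 3 — FAILS

Answer: Both A and B are false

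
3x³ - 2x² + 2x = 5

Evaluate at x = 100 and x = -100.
x = 100: LHS = 3·100³ - 2·100² + 2·100 = 2980200; 2980200 = 5 — FAILS
x = -100: LHS = 3·(-100)³ - 2·(-100)² + 2·(-100) = -3020200; -3020200 = 5 — FAILS

Answer: No, fails for both x = 100 and x = -100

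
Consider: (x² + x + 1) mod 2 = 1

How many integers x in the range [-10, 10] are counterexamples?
For a polynomial with integer coefficients, its value mod 2 depends only on x mod 2, so it suffices to check one representative of each residue class, x = 0, 1:
x = 0: LHS = (0² + 0 + 1) mod 2 = 1 mod 2 = 1; 1 = 1 — holds
x = 1: LHS = (1² + 1 + 1) mod 2 = 3 mod 2 = 1; 1 = 1 — holds
The relation holds in every residue class, so the relation holds for every integer in [-10, 10].

No counterexample appears in that range.

Answer: 0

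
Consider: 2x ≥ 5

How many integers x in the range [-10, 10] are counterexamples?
Counterexamples in [-10, 10]: {-10, -9, -8, -7, -6, -5, -4, -3, -2, -1, 0, 1, 2}.

Counting them gives 13 values.

Answer: 13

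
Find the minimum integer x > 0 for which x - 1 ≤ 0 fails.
Testing positive integers:
x = 1: LHS = 1 - 1 = 0; 0 ≤ 0 — holds
x = 2: LHS = 2 - 1 = 1; 1 ≤ 0 — FAILS  ← smallest positive counterexample

Answer: x = 2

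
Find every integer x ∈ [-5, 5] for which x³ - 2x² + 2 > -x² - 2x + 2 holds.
Holds for: {1, 2, 3, 4, 5}
Fails for: {-5, -4, -3, -2, -1, 0}

Answer: {1, 2, 3, 4, 5}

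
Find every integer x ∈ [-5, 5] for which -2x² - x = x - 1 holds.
Track d = LHS − RHS over the integers in [-5, 5]. Equality would need d = 0, but d changes sign only between consecutive integers, jumping over 0:
x = -2: LHS = -2·(-2)² - (-2) = -6, RHS = (-2) - 1 = -3; -6 = -3 — FAILS  (d = -3)
x = -1: LHS = -2·(-1)² - (-1) = -1, RHS = (-1) - 1 = -2; -1 = -2 — FAILS  (d = 1)
x = 0: LHS = -2·0² - 0 = 0, RHS = 0 - 1 = -1; 0 = -1 — FAILS  (d = 1)
x = 1: LHS = -2·1² - 1 = -3, RHS = 1 - 1 = 0; -3 = 0 — FAILS  (d = -3)
Away from these crossings d keeps a constant sign, and checking every integer in [-5, 5] confirms d ≠ 0 throughout. Hence the two sides are never equal, so the claimed relation (=) fails for every integer in [-5, 5].

Answer: None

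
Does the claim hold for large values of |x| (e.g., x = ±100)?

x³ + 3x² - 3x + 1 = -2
x = 100: LHS = 100³ + 3·100² - 3·100 + 1 = 1029701; 1029701 = -2 — FAILS
x = -100: LHS = (-100)³ + 3·(-100)² - 3·(-100) + 1 = -969699; -969699 = -2 — FAILS

Answer: No, fails for both x = 100 and x = -100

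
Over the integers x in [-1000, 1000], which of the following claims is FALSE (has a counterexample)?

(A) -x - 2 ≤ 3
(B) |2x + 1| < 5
(A) x = -6: LHS = -(-6) - 2 = 4; 4 ≤ 3 — FAILS
(B) x = 2: LHS = |2·2 + 1| = |5| = 5; 5 < 5 — FAILS

Answer: Both A and B are false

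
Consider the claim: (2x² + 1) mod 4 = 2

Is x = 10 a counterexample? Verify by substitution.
Substitute x = 10 into the relation:
x = 10: LHS = (2·10² + 1) mod 4 = 201 mod 4 = 1; 1 = 2 — FAILS

Since the claim fails at x = 10, this value is a counterexample.

Answer: Yes, x = 10 is a counterexample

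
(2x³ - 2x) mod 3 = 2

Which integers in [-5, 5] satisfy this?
For a polynomial with integer coefficients, its value mod 3 depends only on x mod 3, so it suffices to check one representative of each residue class, x = 0, 1, 2:
x = 0: LHS = (2·0³ - 2·0) mod 3 = 0 mod 3 = 0; 0 = 2 — FAILS
x = 1: LHS = (2·1³ - 2·1) mod 3 = 0 mod 3 = 0; 0 = 2 — FAILS
x = 2: LHS = (2·2³ - 2·2) mod 3 = 12 mod 3 = 0; 0 = 2 — FAILS
The relation fails in every residue class, so the claimed relation (=) fails for every integer in [-5, 5].

Answer: None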